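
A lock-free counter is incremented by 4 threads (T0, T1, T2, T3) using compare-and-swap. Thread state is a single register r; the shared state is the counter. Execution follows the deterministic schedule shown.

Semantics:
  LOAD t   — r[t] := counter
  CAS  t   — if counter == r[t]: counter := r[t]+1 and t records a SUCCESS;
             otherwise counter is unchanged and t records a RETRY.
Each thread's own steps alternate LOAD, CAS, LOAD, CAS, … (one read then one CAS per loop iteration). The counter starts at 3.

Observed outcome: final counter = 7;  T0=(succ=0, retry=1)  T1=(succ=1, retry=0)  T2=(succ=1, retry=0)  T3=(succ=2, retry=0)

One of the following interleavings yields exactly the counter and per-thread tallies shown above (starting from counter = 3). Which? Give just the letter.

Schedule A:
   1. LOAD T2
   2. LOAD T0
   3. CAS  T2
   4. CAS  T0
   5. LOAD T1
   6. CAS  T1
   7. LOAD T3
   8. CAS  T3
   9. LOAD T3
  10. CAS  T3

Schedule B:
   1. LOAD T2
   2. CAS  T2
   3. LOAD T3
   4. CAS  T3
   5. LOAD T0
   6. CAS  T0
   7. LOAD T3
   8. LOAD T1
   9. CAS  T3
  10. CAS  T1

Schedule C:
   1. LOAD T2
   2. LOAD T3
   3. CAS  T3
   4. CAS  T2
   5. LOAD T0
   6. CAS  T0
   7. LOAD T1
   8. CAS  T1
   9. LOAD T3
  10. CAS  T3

Tracing schedule A:
[1] T2.load  rd  (counter 3, T2.r 3)
[2] T0.load  rd  (counter 3, T0.r 3)
[3] T2.cas  hit  (counter 4, T2.r 3)
[4] T0.cas  miss  (counter 4, T0.r 3)
[5] T1.load  rd  (counter 4, T1.r 4)
[6] T1.cas  hit  (counter 5, T1.r 4)
[7] T3.load  rd  (counter 5, T3.r 5)
[8] T3.cas  hit  (counter 6, T3.r 5)
[9] T3.load  rd  (counter 6, T3.r 6)
[10] T3.cas  hit  (counter 7, T3.r 6)

A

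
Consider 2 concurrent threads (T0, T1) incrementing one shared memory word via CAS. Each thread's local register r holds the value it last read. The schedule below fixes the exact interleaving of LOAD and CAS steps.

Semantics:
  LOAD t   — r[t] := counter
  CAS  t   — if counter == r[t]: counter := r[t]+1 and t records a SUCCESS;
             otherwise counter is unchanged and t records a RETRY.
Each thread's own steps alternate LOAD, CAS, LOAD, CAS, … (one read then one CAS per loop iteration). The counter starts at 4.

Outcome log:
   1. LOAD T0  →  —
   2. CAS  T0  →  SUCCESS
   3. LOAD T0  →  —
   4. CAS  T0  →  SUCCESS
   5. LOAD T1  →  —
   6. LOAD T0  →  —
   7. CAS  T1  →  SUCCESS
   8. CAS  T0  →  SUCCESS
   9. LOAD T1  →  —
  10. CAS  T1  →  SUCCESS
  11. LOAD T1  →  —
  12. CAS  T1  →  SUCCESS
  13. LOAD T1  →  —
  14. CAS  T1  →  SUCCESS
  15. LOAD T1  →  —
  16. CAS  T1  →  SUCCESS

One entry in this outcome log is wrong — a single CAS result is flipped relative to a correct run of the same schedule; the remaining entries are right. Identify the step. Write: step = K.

step = 8

Correct run:
#1 T0 reads 4
#2 T0 CAS(4→5) writes; counter now 5
#3 T0 reads 5
#4 T0 CAS(5→6) writes; counter now 6
#5 T1 reads 6
#6 T0 reads 6
#7 T1 CAS(6→7) writes; counter now 7
#8 T0 CAS(6→7) fails; counter now 7
#9 T1 reads 7
#10 T1 CAS(7→8) writes; counter now 8
#11 T1 reads 8
#12 T1 CAS(8→9) writes; counter now 9
#13 T1 reads 9
#14 T1 CAS(9→10) writes; counter now 10
#15 T1 reads 10
#16 T1 CAS(10→11) writes; counter now 11
Log disagrees first at step 8.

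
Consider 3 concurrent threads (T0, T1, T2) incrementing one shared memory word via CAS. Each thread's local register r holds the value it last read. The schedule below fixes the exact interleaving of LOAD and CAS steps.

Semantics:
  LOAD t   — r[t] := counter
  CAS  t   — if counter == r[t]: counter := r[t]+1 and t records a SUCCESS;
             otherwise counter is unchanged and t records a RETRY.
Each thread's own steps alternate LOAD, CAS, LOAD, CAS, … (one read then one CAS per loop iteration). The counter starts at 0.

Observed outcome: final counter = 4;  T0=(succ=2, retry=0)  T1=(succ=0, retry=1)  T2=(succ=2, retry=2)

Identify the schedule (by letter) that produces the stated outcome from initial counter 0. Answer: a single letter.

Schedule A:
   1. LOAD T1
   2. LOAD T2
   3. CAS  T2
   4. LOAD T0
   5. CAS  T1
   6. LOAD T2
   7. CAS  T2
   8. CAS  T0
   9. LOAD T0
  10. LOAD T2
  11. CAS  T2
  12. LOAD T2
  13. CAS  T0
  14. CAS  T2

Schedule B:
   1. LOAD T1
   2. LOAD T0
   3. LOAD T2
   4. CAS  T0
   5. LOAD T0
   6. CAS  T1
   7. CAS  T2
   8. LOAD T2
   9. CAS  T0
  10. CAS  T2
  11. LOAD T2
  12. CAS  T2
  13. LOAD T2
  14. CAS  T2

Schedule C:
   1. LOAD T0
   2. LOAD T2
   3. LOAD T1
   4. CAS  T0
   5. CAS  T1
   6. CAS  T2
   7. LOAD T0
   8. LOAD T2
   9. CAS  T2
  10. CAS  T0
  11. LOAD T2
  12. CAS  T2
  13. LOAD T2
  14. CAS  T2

Tracing schedule B:
   1) LOAD T1:  M=0  r_T1=0
   2) LOAD T0:  M=0  r_T0=0
   3) LOAD T2:  M=0  r_T2=0
   4) CAS  T0:  M=1  r_T0=0 ✓
   5) LOAD T0:  M=1  r_T0=1
   6) CAS  T1:  M=1  r_T1=0 ✗
   7) CAS  T2:  M=1  r_T2=0 ✗
   8) LOAD T2:  M=1  r_T2=1
   9) CAS  T0:  M=2  r_T0=1 ✓
  10) CAS  T2:  M=2  r_T2=1 ✗
  11) LOAD T2:  M=2  r_T2=2
  12) CAS  T2:  M=3  r_T2=2 ✓
  13) LOAD T2:  M=3  r_T2=3
  14) CAS  T2:  M=4  r_T2=3 ✓

B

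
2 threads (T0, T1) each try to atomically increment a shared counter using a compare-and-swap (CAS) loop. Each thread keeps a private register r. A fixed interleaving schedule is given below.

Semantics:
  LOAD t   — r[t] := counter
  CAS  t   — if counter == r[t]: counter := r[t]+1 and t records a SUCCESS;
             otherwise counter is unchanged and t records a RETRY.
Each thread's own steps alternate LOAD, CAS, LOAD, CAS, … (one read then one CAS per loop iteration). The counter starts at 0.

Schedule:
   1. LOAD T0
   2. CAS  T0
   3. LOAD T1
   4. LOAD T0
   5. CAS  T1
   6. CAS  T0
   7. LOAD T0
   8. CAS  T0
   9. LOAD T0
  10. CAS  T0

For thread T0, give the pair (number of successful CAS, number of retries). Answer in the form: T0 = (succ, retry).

T0 = (3, 1)

T0 LOAD — after: cnt=0, r=0 — load
T0 CAS — after: cnt=1, r=0 — ok
T1 LOAD — after: cnt=1, r=1 — load
T0 LOAD — after: cnt=1, r=1 — load
T1 CAS — after: cnt=2, r=1 — ok
T0 CAS — after: cnt=2, r=1 — retry
T0 LOAD — after: cnt=2, r=2 — load
T0 CAS — after: cnt=3, r=2 — ok
T0 LOAD — after: cnt=3, r=3 — load
T0 CAS — after: cnt=4, r=3 — ok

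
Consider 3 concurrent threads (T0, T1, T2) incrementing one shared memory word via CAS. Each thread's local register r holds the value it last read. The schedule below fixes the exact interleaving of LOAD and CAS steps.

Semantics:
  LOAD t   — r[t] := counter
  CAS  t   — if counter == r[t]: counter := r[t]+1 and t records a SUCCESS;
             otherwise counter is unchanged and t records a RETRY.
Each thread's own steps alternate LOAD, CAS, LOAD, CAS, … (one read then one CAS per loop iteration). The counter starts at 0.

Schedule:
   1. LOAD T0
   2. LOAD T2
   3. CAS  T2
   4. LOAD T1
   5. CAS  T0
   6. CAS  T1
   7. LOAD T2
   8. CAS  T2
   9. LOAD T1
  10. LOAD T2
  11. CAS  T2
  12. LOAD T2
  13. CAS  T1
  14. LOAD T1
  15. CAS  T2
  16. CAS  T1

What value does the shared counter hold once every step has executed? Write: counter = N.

   1) LOAD T0:  M=0  r_T0=0
   2) LOAD T2:  M=0  r_T2=0
   3) CAS  T2:  M=1  r_T2=0 ✓
   4) LOAD T1:  M=1  r_T1=1
   5) CAS  T0:  M=1  r_T0=0 ✗
   6) CAS  T1:  M=2  r_T1=1 ✓
   7) LOAD T2:  M=2  r_T2=2
   8) CAS  T2:  M=3  r_T2=2 ✓
   9) LOAD T1:  M=3  r_T1=3
  10) LOAD T2:  M=3  r_T2=3
  11) CAS  T2:  M=4  r_T2=3 ✓
  12) LOAD T2:  M=4  r_T2=4
  13) CAS  T1:  M=4  r_T1=3 ✗
  14) LOAD T1:  M=4  r_T1=4
  15) CAS  T2:  M=5  r_T2=4 ✓
  16) CAS  T1:  M=5  r_T1=4 ✗

counter = 5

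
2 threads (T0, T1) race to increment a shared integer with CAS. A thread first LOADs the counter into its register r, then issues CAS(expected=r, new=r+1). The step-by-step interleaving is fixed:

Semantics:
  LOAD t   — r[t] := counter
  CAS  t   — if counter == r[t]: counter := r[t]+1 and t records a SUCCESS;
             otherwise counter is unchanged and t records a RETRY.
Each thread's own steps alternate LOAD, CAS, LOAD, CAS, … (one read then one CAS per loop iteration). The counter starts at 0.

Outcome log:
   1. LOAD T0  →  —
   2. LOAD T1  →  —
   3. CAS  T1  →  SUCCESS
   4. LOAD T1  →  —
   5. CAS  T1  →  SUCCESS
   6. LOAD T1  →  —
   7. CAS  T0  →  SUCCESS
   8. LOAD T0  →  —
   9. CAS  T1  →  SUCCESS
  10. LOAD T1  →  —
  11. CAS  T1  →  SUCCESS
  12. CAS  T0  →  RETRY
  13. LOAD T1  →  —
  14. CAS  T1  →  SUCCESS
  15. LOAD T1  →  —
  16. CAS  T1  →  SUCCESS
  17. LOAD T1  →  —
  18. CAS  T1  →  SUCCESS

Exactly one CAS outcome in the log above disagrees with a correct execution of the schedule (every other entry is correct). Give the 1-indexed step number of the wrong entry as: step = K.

step = 7

Correct run:
[1] T0.load  rd  (counter 0, T0.r 0)
[2] T1.load  rd  (counter 0, T1.r 0)
[3] T1.cas  hit  (counter 1, T1.r 0)
[4] T1.load  rd  (counter 1, T1.r 1)
[5] T1.cas  hit  (counter 2, T1.r 1)
[6] T1.load  rd  (counter 2, T1.r 2)
[7] T0.cas  miss  (counter 2, T0.r 0)
[8] T0.load  rd  (counter 2, T0.r 2)
[9] T1.cas  hit  (counter 3, T1.r 2)
[10] T1.load  rd  (counter 3, T1.r 3)
[11] T1.cas  hit  (counter 4, T1.r 3)
[12] T0.cas  miss  (counter 4, T0.r 2)
[13] T1.load  rd  (counter 4, T1.r 4)
[14] T1.cas  hit  (counter 5, T1.r 4)
[15] T1.load  rd  (counter 5, T1.r 5)
[16] T1.cas  hit  (counter 6, T1.r 5)
[17] T1.load  rd  (counter 6, T1.r 6)
[18] T1.cas  hit  (counter 7, T1.r 6)
Log disagrees first at step 7.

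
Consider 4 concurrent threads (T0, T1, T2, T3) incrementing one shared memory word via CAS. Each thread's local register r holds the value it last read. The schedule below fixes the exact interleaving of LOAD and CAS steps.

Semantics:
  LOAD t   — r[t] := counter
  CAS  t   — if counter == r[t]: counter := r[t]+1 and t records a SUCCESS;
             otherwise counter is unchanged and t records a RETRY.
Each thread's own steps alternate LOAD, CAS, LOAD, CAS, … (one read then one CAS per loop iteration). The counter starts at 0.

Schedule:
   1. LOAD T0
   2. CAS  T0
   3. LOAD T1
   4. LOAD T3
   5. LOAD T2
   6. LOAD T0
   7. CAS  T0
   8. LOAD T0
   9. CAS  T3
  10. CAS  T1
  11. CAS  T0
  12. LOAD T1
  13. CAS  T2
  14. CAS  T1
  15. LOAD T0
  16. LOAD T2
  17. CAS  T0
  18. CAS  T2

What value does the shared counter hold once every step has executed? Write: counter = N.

counter = 5

T0 LOAD — after: cnt=0, r=0 — load
T0 CAS — after: cnt=1, r=0 — ok
T1 LOAD — after: cnt=1, r=1 — load
T3 LOAD — after: cnt=1, r=1 — load
T2 LOAD — after: cnt=1, r=1 — load
T0 LOAD — after: cnt=1, r=1 — load
T0 CAS — after: cnt=2, r=1 — ok
T0 LOAD — after: cnt=2, r=2 — load
T3 CAS — after: cnt=2, r=1 — retry
T1 CAS — after: cnt=2, r=1 — retry
T0 CAS — after: cnt=3, r=2 — ok
T1 LOAD — after: cnt=3, r=3 — load
T2 CAS — after: cnt=3, r=1 — retry
T1 CAS — after: cnt=4, r=3 — ok
T0 LOAD — after: cnt=4, r=4 — load
T2 LOAD — after: cnt=4, r=4 — load
T0 CAS — after: cnt=5, r=4 — ok
T2 CAS — after: cnt=5, r=4 — retry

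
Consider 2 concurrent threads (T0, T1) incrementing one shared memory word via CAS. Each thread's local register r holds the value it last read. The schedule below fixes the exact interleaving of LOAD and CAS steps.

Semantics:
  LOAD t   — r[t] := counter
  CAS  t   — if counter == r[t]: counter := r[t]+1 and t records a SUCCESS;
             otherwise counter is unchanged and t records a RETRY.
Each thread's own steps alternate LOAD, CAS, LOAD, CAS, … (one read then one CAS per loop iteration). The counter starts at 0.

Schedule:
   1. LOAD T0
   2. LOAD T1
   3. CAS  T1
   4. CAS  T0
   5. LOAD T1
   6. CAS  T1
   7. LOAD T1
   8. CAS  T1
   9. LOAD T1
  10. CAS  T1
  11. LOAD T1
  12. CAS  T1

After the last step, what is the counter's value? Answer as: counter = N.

counter = 5

1. LOAD T0 → mem=0 r[T0]=0 [LOAD]
2. LOAD T1 → mem=0 r[T1]=0 [LOAD]
3. CAS T1 → mem=1 r[T1]=0 [OK]
4. CAS T0 → mem=1 r[T0]=0 [RETRY]
5. LOAD T1 → mem=1 r[T1]=1 [LOAD]
6. CAS T1 → mem=2 r[T1]=1 [OK]
7. LOAD T1 → mem=2 r[T1]=2 [LOAD]
8. CAS T1 → mem=3 r[T1]=2 [OK]
9. LOAD T1 → mem=3 r[T1]=3 [LOAD]
10. CAS T1 → mem=4 r[T1]=3 [OK]
11. LOAD T1 → mem=4 r[T1]=4 [LOAD]
12. CAS T1 → mem=5 r[T1]=4 [OK]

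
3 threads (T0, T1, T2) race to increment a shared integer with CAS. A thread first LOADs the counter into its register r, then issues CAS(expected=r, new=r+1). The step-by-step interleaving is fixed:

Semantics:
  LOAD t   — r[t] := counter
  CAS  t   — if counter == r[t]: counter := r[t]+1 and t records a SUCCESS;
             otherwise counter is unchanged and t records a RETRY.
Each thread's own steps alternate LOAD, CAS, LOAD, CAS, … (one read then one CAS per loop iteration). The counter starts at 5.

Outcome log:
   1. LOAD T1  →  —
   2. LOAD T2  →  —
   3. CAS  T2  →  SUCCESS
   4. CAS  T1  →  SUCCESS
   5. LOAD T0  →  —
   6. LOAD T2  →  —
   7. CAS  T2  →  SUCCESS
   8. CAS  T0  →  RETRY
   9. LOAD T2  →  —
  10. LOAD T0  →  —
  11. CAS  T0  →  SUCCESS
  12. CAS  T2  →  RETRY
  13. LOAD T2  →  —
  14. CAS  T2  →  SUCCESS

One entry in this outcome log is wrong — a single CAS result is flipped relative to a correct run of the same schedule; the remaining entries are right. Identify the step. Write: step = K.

step = 4

Re-executing:
step 1: T1 LOAD ⇒ load; ctr=5 reg=5
step 2: T2 LOAD ⇒ load; ctr=5 reg=5
step 3: T2 CAS ⇒ ok; ctr=6 reg=5
step 4: T1 CAS ⇒ retry; ctr=6 reg=5
step 5: T0 LOAD ⇒ load; ctr=6 reg=6
step 6: T2 LOAD ⇒ load; ctr=6 reg=6
step 7: T2 CAS ⇒ ok; ctr=7 reg=6
step 8: T0 CAS ⇒ retry; ctr=7 reg=6
step 9: T2 LOAD ⇒ load; ctr=7 reg=7
step 10: T0 LOAD ⇒ load; ctr=7 reg=7
step 11: T0 CAS ⇒ ok; ctr=8 reg=7
step 12: T2 CAS ⇒ retry; ctr=8 reg=7
step 13: T2 LOAD ⇒ load; ctr=8 reg=8
step 14: T2 CAS ⇒ ok; ctr=9 reg=8
Mismatch at 4.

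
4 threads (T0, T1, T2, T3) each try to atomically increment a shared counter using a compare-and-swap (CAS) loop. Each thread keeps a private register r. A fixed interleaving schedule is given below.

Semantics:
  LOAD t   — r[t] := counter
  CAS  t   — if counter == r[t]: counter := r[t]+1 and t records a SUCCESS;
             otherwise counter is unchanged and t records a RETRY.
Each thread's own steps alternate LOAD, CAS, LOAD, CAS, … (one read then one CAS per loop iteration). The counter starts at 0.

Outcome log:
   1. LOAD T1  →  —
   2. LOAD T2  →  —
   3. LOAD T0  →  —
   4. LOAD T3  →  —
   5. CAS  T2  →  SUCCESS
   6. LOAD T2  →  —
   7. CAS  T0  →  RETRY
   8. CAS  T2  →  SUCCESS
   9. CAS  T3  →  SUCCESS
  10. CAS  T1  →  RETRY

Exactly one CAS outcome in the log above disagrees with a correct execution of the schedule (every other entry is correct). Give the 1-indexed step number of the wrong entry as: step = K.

step = 9

Re-executing:
step 1: T1 LOAD ⇒ load; ctr=0 reg=0
step 2: T2 LOAD ⇒ load; ctr=0 reg=0
step 3: T0 LOAD ⇒ load; ctr=0 reg=0
step 4: T3 LOAD ⇒ load; ctr=0 reg=0
step 5: T2 CAS ⇒ ok; ctr=1 reg=0
step 6: T2 LOAD ⇒ load; ctr=1 reg=1
step 7: T0 CAS ⇒ retry; ctr=1 reg=0
step 8: T2 CAS ⇒ ok; ctr=2 reg=1
step 9: T3 CAS ⇒ retry; ctr=2 reg=0
step 10: T1 CAS ⇒ retry; ctr=2 reg=0
Mismatch at 9.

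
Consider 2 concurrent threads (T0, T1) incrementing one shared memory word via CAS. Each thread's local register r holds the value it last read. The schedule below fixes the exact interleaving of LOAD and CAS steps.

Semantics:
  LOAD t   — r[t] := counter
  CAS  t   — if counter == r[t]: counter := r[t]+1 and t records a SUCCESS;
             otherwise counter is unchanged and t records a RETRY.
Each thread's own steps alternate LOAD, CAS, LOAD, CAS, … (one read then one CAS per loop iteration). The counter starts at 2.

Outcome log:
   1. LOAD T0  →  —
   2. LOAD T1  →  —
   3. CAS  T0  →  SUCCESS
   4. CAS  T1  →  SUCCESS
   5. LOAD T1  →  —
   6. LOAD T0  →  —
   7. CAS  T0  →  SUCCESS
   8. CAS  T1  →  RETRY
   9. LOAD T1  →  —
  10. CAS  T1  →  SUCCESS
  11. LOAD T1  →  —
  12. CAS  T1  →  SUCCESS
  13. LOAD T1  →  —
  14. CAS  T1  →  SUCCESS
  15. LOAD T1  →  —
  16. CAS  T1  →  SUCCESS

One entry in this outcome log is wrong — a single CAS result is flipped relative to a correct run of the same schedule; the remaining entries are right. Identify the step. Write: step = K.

step = 4

Reference trace:
   1) LOAD T0:  M=2  r_T0=2
   2) LOAD T1:  M=2  r_T1=2
   3) CAS  T0:  M=3  r_T0=2 ✓
   4) CAS  T1:  M=3  r_T1=2 ✗
   5) LOAD T1:  M=3  r_T1=3
   6) LOAD T0:  M=3  r_T0=3
   7) CAS  T0:  M=4  r_T0=3 ✓
   8) CAS  T1:  M=4  r_T1=3 ✗
   9) LOAD T1:  M=4  r_T1=4
  10) CAS  T1:  M=5  r_T1=4 ✓
  11) LOAD T1:  M=5  r_T1=5
  12) CAS  T1:  M=6  r_T1=5 ✓
  13) LOAD T1:  M=6  r_T1=6
  14) CAS  T1:  M=7  r_T1=6 ✓
  15) LOAD T1:  M=7  r_T1=7
  16) CAS  T1:  M=8  r_T1=7 ✓
Mismatch at 4.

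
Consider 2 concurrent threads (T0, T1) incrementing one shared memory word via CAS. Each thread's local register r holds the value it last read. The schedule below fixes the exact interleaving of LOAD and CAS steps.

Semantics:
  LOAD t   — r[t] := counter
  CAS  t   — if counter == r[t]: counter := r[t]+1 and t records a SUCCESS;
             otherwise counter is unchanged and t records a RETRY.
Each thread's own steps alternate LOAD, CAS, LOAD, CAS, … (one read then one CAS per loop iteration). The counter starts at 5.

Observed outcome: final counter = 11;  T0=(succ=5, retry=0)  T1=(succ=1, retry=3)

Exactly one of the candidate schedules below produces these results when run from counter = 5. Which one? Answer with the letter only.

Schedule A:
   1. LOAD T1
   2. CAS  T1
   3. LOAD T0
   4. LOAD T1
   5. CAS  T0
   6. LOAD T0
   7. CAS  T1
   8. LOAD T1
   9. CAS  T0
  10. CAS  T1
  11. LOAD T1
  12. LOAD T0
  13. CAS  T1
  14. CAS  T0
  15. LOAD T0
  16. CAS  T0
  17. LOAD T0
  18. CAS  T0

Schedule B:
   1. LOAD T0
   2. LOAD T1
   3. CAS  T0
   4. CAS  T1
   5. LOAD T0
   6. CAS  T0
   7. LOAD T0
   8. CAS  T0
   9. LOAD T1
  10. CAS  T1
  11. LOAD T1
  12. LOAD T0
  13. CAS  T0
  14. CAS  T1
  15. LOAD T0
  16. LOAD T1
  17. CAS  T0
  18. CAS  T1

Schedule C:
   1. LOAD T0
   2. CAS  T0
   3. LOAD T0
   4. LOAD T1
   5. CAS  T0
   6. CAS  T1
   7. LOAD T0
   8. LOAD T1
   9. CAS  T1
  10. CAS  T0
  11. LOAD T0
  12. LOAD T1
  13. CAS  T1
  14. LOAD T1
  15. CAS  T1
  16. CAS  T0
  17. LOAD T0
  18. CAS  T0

Simulating candidate B:
T0 LOAD — after: cnt=5, r=5 — load
T1 LOAD — after: cnt=5, r=5 — load
T0 CAS — after: cnt=6, r=5 — ok
T1 CAS — after: cnt=6, r=5 — retry
T0 LOAD — after: cnt=6, r=6 — load
T0 CAS — after: cnt=7, r=6 — ok
T0 LOAD — after: cnt=7, r=7 — load
T0 CAS — after: cnt=8, r=7 — ok
T1 LOAD — after: cnt=8, r=8 — load
T1 CAS — after: cnt=9, r=8 — ok
T1 LOAD — after: cnt=9, r=9 — load
T0 LOAD — after: cnt=9, r=9 — load
T0 CAS — after: cnt=10, r=9 — ok
T1 CAS — after: cnt=10, r=9 — retry
T0 LOAD — after: cnt=10, r=10 — load
T1 LOAD — after: cnt=10, r=10 — load
T0 CAS — after: cnt=11, r=10 — ok
T1 CAS — after: cnt=11, r=10 — retry

B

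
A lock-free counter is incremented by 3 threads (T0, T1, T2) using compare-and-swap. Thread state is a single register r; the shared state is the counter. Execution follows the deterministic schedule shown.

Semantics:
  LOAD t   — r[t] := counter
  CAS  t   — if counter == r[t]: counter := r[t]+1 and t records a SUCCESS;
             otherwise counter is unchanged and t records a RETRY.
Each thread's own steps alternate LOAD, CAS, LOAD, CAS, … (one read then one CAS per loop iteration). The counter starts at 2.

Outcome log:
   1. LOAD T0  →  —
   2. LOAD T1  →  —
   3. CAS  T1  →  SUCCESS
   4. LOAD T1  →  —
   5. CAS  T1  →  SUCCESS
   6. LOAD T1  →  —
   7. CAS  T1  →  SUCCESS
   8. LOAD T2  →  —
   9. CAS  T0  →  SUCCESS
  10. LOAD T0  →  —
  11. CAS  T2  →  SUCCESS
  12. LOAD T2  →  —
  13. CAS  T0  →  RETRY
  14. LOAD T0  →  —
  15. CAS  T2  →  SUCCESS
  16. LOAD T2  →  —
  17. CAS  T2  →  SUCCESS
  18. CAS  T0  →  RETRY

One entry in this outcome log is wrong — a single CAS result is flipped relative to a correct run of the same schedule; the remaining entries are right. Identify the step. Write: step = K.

Re-executing:
T0 LOAD — after: cnt=2, r=2 — load
T1 LOAD — after: cnt=2, r=2 — load
T1 CAS — after: cnt=3, r=2 — ok
T1 LOAD — after: cnt=3, r=3 — load
T1 CAS — after: cnt=4, r=3 — ok
T1 LOAD — after: cnt=4, r=4 — load
T1 CAS — after: cnt=5, r=4 — ok
T2 LOAD — after: cnt=5, r=5 — load
T0 CAS — after: cnt=5, r=2 — retry
T0 LOAD — after: cnt=5, r=5 — load
T2 CAS — after: cnt=6, r=5 — ok
T2 LOAD — after: cnt=6, r=6 — load
T0 CAS — after: cnt=6, r=5 — retry
T0 LOAD — after: cnt=6, r=6 — load
T2 CAS — after: cnt=7, r=6 — ok
T2 LOAD — after: cnt=7, r=7 — load
T2 CAS — after: cnt=8, r=7 — ok
T0 CAS — after: cnt=8, r=6 — retry
Mismatch at 9.

step = 9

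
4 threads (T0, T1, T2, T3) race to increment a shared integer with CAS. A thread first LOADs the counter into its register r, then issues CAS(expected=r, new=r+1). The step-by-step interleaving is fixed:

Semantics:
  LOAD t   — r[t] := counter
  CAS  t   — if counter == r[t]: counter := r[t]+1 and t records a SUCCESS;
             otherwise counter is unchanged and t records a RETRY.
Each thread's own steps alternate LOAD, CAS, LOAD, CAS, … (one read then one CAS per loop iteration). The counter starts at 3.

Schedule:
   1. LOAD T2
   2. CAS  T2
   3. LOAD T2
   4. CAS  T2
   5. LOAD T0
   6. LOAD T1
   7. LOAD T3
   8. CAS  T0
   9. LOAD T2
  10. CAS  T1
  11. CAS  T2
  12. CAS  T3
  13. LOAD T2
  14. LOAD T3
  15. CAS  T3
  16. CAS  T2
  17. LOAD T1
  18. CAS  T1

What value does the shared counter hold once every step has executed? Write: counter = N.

#1 T2 reads 3
#2 T2 CAS(3→4) writes; counter now 4
#3 T2 reads 4
#4 T2 CAS(4→5) writes; counter now 5
#5 T0 reads 5
#6 T1 reads 5
#7 T3 reads 5
#8 T0 CAS(5→6) writes; counter now 6
#9 T2 reads 6
#10 T1 CAS(5→6) fails; counter now 6
#11 T2 CAS(6→7) writes; counter now 7
#12 T3 CAS(5→6) fails; counter now 7
#13 T2 reads 7
#14 T3 reads 7
#15 T3 CAS(7→8) writes; counter now 8
#16 T2 CAS(7→8) fails; counter now 8
#17 T1 reads 8
#18 T1 CAS(8→9) writes; counter now 9

counter = 9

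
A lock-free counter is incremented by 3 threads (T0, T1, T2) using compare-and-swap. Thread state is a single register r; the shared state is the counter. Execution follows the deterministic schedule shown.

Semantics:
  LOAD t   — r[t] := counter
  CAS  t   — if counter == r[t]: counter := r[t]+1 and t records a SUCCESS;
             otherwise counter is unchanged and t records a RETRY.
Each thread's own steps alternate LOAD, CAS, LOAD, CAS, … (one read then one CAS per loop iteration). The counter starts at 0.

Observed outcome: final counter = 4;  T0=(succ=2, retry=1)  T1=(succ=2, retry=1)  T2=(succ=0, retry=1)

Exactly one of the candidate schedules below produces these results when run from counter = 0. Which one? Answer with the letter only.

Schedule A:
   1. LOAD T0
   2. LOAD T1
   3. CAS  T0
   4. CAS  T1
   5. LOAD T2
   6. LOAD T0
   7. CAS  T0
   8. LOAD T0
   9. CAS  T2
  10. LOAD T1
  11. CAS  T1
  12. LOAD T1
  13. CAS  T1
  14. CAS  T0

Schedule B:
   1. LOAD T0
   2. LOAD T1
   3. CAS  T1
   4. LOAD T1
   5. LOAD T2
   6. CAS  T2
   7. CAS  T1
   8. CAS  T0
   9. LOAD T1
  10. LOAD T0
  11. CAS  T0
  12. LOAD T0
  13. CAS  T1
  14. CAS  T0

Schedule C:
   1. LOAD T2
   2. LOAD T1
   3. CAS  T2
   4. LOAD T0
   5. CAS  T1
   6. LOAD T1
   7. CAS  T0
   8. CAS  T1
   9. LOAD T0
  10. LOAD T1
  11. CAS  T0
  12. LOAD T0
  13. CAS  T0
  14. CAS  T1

Tracing schedule A:
T0 LOAD — after: cnt=0, r=0 — load
T1 LOAD — after: cnt=0, r=0 — load
T0 CAS — after: cnt=1, r=0 — ok
T1 CAS — after: cnt=1, r=0 — retry
T2 LOAD — after: cnt=1, r=1 — load
T0 LOAD — after: cnt=1, r=1 — load
T0 CAS — after: cnt=2, r=1 — ok
T0 LOAD — after: cnt=2, r=2 — load
T2 CAS — after: cnt=2, r=1 — retry
T1 LOAD — after: cnt=2, r=2 — load
T1 CAS — after: cnt=3, r=2 — ok
T1 LOAD — after: cnt=3, r=3 — load
T1 CAS — after: cnt=4, r=3 — ok
T0 CAS — after: cnt=4, r=2 — retry

A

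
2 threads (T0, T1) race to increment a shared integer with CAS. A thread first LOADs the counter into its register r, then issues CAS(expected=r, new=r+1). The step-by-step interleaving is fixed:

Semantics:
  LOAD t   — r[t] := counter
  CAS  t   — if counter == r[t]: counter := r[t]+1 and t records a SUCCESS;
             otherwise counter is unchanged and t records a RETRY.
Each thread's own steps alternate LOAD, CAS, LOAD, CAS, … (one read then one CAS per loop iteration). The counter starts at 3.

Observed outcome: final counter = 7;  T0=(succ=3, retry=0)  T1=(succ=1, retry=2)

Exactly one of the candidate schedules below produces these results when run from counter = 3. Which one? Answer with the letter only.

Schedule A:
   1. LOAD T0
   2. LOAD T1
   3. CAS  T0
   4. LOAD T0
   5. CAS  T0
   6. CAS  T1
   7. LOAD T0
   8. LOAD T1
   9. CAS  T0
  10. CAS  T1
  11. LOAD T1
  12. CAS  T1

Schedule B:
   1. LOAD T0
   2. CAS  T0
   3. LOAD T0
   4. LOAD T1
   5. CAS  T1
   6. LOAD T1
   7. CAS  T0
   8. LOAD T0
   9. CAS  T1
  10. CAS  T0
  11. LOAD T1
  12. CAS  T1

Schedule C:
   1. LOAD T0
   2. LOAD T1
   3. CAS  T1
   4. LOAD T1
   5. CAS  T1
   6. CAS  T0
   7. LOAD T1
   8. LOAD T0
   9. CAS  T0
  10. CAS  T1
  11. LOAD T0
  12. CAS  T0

Simulating candidate A:
   1) LOAD T0:  M=3  r_T0=3
   2) LOAD T1:  M=3  r_T1=3
   3) CAS  T0:  M=4  r_T0=3 ✓
   4) LOAD T0:  M=4  r_T0=4
   5) CAS  T0:  M=5  r_T0=4 ✓
   6) CAS  T1:  M=5  r_T1=3 ✗
   7) LOAD T0:  M=5  r_T0=5
   8) LOAD T1:  M=5  r_T1=5
   9) CAS  T0:  M=6  r_T0=5 ✓
  10) CAS  T1:  M=6  r_T1=5 ✗
  11) LOAD T1:  M=6  r_T1=6
  12) CAS  T1:  M=7  r_T1=6 ✓

A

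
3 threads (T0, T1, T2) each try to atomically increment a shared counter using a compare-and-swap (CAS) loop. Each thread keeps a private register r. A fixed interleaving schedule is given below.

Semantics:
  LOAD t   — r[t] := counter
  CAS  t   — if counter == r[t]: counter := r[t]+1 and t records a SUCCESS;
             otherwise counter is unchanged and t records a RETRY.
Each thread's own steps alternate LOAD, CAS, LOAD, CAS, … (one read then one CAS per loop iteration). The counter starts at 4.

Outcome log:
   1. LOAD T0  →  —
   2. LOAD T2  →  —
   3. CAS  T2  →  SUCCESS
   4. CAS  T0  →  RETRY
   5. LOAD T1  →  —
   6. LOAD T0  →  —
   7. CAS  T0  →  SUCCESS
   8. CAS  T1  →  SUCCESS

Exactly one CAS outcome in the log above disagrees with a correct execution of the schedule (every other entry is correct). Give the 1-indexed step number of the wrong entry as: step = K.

step = 8

Re-executing:
#1 T0 reads 4
#2 T2 reads 4
#3 T2 CAS(4→5) writes; counter now 5
#4 T0 CAS(4→5) fails; counter now 5
#5 T1 reads 5
#6 T0 reads 5
#7 T0 CAS(5→6) writes; counter now 6
#8 T1 CAS(5→6) fails; counter now 6
Flip is step 8.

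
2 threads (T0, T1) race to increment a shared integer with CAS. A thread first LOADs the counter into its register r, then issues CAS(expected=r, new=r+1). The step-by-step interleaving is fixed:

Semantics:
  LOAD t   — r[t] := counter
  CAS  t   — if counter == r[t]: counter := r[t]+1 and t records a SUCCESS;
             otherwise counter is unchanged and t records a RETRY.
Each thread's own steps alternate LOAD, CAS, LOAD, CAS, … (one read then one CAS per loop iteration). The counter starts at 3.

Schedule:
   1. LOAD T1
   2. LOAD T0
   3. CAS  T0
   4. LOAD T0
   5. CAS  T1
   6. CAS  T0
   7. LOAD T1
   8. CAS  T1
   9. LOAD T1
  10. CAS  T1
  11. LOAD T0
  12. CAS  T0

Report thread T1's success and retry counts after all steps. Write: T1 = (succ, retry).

   1) LOAD T1:  M=3  r_T1=3
   2) LOAD T0:  M=3  r_T0=3
   3) CAS  T0:  M=4  r_T0=3 ✓
   4) LOAD T0:  M=4  r_T0=4
   5) CAS  T1:  M=4  r_T1=3 ✗
   6) CAS  T0:  M=5  r_T0=4 ✓
   7) LOAD T1:  M=5  r_T1=5
   8) CAS  T1:  M=6  r_T1=5 ✓
   9) LOAD T1:  M=6  r_T1=6
  10) CAS  T1:  M=7  r_T1=6 ✓
  11) LOAD T0:  M=7  r_T0=7
  12) CAS  T0:  M=8  r_T0=7 ✓

T1 = (2, 1)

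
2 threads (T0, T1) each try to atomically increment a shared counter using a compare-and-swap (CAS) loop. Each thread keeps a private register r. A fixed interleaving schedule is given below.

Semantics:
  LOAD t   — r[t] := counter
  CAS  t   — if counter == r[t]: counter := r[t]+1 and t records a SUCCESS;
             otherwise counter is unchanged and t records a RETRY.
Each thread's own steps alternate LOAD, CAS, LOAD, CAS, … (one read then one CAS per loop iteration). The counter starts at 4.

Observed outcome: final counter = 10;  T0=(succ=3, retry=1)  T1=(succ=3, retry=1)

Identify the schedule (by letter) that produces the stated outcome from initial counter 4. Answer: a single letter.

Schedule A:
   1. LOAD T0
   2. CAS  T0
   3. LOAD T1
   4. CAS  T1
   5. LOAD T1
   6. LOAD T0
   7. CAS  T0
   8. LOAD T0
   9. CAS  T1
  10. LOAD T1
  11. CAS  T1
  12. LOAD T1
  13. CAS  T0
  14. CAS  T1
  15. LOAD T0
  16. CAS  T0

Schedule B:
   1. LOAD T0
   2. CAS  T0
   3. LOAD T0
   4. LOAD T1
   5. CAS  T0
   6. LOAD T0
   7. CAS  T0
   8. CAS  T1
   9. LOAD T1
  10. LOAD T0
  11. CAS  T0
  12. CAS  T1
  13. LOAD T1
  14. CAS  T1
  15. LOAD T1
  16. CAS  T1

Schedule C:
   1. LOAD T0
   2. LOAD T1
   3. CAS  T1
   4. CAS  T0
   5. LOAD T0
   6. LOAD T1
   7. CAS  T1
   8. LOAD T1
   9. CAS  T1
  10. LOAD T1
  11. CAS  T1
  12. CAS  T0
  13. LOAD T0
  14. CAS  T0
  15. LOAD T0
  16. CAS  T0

A

Simulating candidate A:
#1 T0 reads 4
#2 T0 CAS(4→5) writes; counter now 5
#3 T1 reads 5
#4 T1 CAS(5→6) writes; counter now 6
#5 T1 reads 6
#6 T0 reads 6
#7 T0 CAS(6→7) writes; counter now 7
#8 T0 reads 7
#9 T1 CAS(6→7) fails; counter now 7
#10 T1 reads 7
#11 T1 CAS(7→8) writes; counter now 8
#12 T1 reads 8
#13 T0 CAS(7→8) fails; counter now 8
#14 T1 CAS(8→9) writes; counter now 9
#15 T0 reads 9
#16 T0 CAS(9→10) writes; counter now 10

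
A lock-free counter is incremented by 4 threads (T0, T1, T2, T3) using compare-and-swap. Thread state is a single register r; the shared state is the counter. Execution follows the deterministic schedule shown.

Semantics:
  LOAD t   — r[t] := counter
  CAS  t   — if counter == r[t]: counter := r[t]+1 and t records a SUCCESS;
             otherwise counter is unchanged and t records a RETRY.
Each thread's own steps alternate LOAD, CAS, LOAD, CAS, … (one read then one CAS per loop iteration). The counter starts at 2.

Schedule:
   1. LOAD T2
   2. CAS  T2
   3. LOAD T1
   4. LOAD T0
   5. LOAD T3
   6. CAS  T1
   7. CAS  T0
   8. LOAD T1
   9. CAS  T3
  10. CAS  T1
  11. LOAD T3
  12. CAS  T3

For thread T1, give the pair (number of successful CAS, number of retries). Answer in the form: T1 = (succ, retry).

T1 = (2, 0)

1. LOAD T2 → mem=2 r[T2]=2 [LOAD]
2. CAS T2 → mem=3 r[T2]=2 [OK]
3. LOAD T1 → mem=3 r[T1]=3 [LOAD]
4. LOAD T0 → mem=3 r[T0]=3 [LOAD]
5. LOAD T3 → mem=3 r[T3]=3 [LOAD]
6. CAS T1 → mem=4 r[T1]=3 [OK]
7. CAS T0 → mem=4 r[T0]=3 [RETRY]
8. LOAD T1 → mem=4 r[T1]=4 [LOAD]
9. CAS T3 → mem=4 r[T3]=3 [RETRY]
10. CAS T1 → mem=5 r[T1]=4 [OK]
11. LOAD T3 → mem=5 r[T3]=5 [LOAD]
12. CAS T3 → mem=6 r[T3]=5 [OK]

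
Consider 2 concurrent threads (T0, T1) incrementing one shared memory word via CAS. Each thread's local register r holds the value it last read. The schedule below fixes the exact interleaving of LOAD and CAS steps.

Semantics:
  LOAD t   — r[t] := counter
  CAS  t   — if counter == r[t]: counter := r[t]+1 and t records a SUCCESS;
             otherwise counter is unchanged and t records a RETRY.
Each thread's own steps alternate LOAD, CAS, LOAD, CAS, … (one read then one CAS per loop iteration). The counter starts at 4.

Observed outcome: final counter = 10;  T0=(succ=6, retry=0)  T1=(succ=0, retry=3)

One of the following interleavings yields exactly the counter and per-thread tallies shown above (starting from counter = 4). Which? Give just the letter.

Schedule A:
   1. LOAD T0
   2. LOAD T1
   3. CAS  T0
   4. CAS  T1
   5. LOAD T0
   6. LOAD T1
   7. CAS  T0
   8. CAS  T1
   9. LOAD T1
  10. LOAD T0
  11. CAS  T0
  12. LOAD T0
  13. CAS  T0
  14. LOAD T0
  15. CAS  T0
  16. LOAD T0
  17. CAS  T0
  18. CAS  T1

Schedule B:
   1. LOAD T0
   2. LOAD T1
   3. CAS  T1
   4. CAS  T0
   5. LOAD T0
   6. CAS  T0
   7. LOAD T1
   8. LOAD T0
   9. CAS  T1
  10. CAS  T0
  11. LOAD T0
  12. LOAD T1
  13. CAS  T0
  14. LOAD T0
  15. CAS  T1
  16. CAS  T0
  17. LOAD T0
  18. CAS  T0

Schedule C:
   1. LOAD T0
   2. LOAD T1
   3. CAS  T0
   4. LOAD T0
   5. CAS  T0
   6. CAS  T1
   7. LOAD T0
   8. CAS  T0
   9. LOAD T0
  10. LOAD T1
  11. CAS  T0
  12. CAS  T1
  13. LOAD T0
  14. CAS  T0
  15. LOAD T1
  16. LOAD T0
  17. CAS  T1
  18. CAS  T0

Run A:
T0 LOAD — after: cnt=4, r=4 — load
T1 LOAD — after: cnt=4, r=4 — load
T0 CAS — after: cnt=5, r=4 — ok
T1 CAS — after: cnt=5, r=4 — retry
T0 LOAD — after: cnt=5, r=5 — load
T1 LOAD — after: cnt=5, r=5 — load
T0 CAS — after: cnt=6, r=5 — ok
T1 CAS — after: cnt=6, r=5 — retry
T1 LOAD — after: cnt=6, r=6 — load
T0 LOAD — after: cnt=6, r=6 — load
T0 CAS — after: cnt=7, r=6 — ok
T0 LOAD — after: cnt=7, r=7 — load
T0 CAS — after: cnt=8, r=7 — ok
T0 LOAD — after: cnt=8, r=8 — load
T0 CAS — after: cnt=9, r=8 — ok
T0 LOAD — after: cnt=9, r=9 — load
T0 CAS — after: cnt=10, r=9 — ok
T1 CAS — after: cnt=10, r=6 — retry

A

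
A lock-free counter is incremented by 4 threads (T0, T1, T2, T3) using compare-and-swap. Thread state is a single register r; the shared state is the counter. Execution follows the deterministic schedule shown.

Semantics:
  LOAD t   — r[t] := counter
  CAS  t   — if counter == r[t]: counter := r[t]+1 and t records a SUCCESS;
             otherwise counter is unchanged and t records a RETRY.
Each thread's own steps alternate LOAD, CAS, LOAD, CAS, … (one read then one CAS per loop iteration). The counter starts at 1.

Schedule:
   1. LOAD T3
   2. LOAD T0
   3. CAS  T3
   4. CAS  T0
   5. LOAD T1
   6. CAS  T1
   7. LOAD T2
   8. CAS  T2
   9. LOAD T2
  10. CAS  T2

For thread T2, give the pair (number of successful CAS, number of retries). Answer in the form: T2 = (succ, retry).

T2 = (2, 0)

[1] T3.load  rd  (counter 1, T3.r 1)
[2] T0.load  rd  (counter 1, T0.r 1)
[3] T3.cas  hit  (counter 2, T3.r 1)
[4] T0.cas  miss  (counter 2, T0.r 1)
[5] T1.load  rd  (counter 2, T1.r 2)
[6] T1.cas  hit  (counter 3, T1.r 2)
[7] T2.load  rd  (counter 3, T2.r 3)
[8] T2.cas  hit  (counter 4, T2.r 3)
[9] T2.load  rd  (counter 4, T2.r 4)
[10] T2.cas  hit  (counter 5, T2.r 4)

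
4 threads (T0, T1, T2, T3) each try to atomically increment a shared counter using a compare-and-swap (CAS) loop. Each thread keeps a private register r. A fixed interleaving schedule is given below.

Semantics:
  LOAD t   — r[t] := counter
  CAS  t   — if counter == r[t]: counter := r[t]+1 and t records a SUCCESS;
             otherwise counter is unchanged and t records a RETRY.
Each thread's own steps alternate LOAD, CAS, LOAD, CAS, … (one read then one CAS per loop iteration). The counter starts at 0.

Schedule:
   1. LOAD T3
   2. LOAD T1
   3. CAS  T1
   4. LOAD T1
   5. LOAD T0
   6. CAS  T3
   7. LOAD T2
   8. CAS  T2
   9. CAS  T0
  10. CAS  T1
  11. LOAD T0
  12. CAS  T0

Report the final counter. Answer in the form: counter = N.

step 1: T3 LOAD ⇒ load; ctr=0 reg=0
step 2: T1 LOAD ⇒ load; ctr=0 reg=0
step 3: T1 CAS ⇒ ok; ctr=1 reg=0
step 4: T1 LOAD ⇒ load; ctr=1 reg=1
step 5: T0 LOAD ⇒ load; ctr=1 reg=1
step 6: T3 CAS ⇒ retry; ctr=1 reg=0
step 7: T2 LOAD ⇒ load; ctr=1 reg=1
step 8: T2 CAS ⇒ ok; ctr=2 reg=1
step 9: T0 CAS ⇒ retry; ctr=2 reg=1
step 10: T1 CAS ⇒ retry; ctr=2 reg=1
step 11: T0 LOAD ⇒ load; ctr=2 reg=2
step 12: T0 CAS ⇒ ok; ctr=3 reg=2

counter = 3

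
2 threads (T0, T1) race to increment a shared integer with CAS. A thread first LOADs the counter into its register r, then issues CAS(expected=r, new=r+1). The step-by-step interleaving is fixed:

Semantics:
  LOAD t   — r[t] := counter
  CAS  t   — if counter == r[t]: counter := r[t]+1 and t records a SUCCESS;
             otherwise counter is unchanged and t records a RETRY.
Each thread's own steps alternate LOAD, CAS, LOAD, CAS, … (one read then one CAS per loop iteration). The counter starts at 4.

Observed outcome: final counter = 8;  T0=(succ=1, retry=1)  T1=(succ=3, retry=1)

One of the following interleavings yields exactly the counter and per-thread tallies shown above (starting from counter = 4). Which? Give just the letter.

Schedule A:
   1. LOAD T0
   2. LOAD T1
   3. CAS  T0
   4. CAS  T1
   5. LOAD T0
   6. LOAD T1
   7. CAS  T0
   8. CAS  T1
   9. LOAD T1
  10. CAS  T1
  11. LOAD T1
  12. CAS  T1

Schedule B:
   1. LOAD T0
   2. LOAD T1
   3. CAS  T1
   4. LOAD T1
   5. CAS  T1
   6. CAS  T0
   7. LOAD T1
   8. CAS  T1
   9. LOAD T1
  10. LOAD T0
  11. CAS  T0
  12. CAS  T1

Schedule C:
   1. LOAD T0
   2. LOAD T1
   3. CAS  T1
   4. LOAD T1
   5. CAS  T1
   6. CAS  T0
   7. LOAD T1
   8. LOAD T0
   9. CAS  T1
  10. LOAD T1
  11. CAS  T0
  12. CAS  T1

B

Tracing schedule B:
step 1: T0 LOAD ⇒ load; ctr=4 reg=4
step 2: T1 LOAD ⇒ load; ctr=4 reg=4
step 3: T1 CAS ⇒ ok; ctr=5 reg=4
step 4: T1 LOAD ⇒ load; ctr=5 reg=5
step 5: T1 CAS ⇒ ok; ctr=6 reg=5
step 6: T0 CAS ⇒ retry; ctr=6 reg=4
step 7: T1 LOAD ⇒ load; ctr=6 reg=6
step 8: T1 CAS ⇒ ok; ctr=7 reg=6
step 9: T1 LOAD ⇒ load; ctr=7 reg=7
step 10: T0 LOAD ⇒ load; ctr=7 reg=7
step 11: T0 CAS ⇒ ok; ctr=8 reg=7
step 12: T1 CAS ⇒ retry; ctr=8 reg=7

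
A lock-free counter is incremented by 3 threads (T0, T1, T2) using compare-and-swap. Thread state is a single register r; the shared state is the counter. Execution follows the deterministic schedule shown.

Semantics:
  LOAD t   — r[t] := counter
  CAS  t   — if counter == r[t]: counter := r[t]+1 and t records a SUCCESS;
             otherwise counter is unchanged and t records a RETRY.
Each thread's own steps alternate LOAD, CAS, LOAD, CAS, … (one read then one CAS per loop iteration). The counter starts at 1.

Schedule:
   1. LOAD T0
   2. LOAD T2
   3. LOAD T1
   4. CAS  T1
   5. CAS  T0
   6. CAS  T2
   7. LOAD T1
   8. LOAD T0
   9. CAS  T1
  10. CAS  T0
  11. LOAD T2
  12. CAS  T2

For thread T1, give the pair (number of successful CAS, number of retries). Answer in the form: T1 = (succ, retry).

T1 = (2, 0)

T0 LOAD — after: cnt=1, r=1 — load
T2 LOAD — after: cnt=1, r=1 — load
T1 LOAD — after: cnt=1, r=1 — load
T1 CAS — after: cnt=2, r=1 — ok
T0 CAS — after: cnt=2, r=1 — retry
T2 CAS — after: cnt=2, r=1 — retry
T1 LOAD — after: cnt=2, r=2 — load
T0 LOAD — after: cnt=2, r=2 — load
T1 CAS — after: cnt=3, r=2 — ok
T0 CAS — after: cnt=3, r=2 — retry
T2 LOAD — after: cnt=3, r=3 — load
T2 CAS — after: cnt=4, r=3 — ok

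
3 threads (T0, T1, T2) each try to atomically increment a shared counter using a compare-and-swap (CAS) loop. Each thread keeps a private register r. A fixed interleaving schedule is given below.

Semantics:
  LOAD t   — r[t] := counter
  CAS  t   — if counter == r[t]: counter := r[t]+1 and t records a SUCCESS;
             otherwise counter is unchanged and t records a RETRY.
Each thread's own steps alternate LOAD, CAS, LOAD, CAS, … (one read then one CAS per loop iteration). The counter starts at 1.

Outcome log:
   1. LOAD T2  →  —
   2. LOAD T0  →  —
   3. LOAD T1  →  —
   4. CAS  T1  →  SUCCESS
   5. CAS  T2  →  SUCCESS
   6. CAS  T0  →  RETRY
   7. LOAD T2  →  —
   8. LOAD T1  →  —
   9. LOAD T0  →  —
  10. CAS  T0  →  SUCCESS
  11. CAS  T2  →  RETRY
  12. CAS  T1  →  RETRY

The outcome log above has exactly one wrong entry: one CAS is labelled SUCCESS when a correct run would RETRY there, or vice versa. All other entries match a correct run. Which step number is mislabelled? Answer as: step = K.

step = 5

Reference trace:
   1) LOAD T2:  M=1  r_T2=1
   2) LOAD T0:  M=1  r_T0=1
   3) LOAD T1:  M=1  r_T1=1
   4) CAS  T1:  M=2  r_T1=1 ✓
   5) CAS  T2:  M=2  r_T2=1 ✗
   6) CAS  T0:  M=2  r_T0=1 ✗
   7) LOAD T2:  M=2  r_T2=2
   8) LOAD T1:  M=2  r_T1=2
   9) LOAD T0:  M=2  r_T0=2
  10) CAS  T0:  M=3  r_T0=2 ✓
  11) CAS  T2:  M=3  r_T2=2 ✗
  12) CAS  T1:  M=3  r_T1=2 ✗
Flip is step 5.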